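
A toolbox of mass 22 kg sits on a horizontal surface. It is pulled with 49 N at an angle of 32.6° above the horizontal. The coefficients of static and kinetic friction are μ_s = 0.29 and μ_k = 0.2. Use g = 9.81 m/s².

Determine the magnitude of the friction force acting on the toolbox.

The vertical component of P reduces the normal force: N = m g − P sin α = 215.8 − 26.4 = 189.4 N.
For equilibrium, f = P cos α = 49×cos 32.6° = 41.28 N.
The static-friction limit is μ_s N = 54.93 N.
Since 41.28 N does not exceed the limit, the toolbox stays at rest and f = 41.3 N.

f ≈ 41.3 N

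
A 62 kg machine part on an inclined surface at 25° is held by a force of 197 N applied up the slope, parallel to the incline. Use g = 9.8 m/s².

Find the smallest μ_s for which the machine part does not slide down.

μ_s,min ≈ 0.109

N = m g cos θ = 550.7 N.
Friction must make up the shortfall along the incline: f = m g sin θ − P = 256.8 − 197 = 59.78 N.
At the threshold f = μ_s N, so μ_s,min = 59.78/550.7 = 0.109.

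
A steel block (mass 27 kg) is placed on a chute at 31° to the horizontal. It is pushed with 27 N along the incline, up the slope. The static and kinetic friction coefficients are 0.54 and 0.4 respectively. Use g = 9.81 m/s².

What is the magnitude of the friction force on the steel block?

Normal force: N = m g cos θ = 27 × 9.81 × cos 31° = 227 N.
For equilibrium along the incline the friction force must supply f = m g sin θ − P = 136.4 − 27 = 109.4 N (positive meaning up-slope).
Static friction can supply at most μ_s N = 122.6 N.
Since |109.4| ≤ 122.6 N, no slip — friction simply equals what equilibrium demands.

f ≈ 109 N (up the incline)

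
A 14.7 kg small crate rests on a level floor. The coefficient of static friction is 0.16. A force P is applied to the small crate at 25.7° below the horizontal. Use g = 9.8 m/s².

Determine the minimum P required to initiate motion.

P ≈ 27.7 N

N = m g + P sin α (the push presses the small crate into the level floor).
At impending slip, P cos α = μ_s N = μ_s (m g + P sin α).
Solving: P (cos α − μ_s sin α) = μ_s m g → P = 0.16×144/(cos 25.7° − 0.16 sin 25.7°) = 23/0.8317 = 27.7 N.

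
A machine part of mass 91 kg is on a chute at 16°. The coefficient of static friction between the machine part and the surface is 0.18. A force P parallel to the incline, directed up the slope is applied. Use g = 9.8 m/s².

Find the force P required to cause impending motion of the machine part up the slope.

At impending motion up the slope, friction acts down-slope at its limit: f = μ_s N.
P is parallel to the surface, so N = m g cos θ = 857 N.
Along the incline: P = m g sin θ + μ_s N = 246 + 0.18×857 = 400 N.

P ≈ 400 N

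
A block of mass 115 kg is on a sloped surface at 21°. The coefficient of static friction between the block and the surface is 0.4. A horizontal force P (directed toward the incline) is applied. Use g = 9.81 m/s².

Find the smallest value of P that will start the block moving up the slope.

At impending motion up the slope, friction acts down-slope at its limit: f = μ_s N.
Perpendicular to the incline: N = m g cos θ + P sin θ.
Along the incline: P cos θ = m g sin θ + μ_s N = m g sin θ + μ_s (m g cos θ + P sin θ).
Solving, P (cos θ − μ_s sin θ) = m g (sin θ + μ_s cos θ), so P = 115×9.81×(sin 21° + 0.4 cos 21°)/(cos 21° − 0.4 sin 21°) = 1130×0.7318/0.7902 = 1040 N.

P ≈ 1040 N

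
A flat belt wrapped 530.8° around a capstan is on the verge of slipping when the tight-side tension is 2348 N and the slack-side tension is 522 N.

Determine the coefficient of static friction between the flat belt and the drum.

μ ≈ 0.162

T₂/T₁ = e^{μβ} → μ = ln(T₂/T₁)/β.
β = 530.8° = 9.264 rad.
μ = ln(2348/522)/9.264 = ln(4.498)/9.264 = 0.162.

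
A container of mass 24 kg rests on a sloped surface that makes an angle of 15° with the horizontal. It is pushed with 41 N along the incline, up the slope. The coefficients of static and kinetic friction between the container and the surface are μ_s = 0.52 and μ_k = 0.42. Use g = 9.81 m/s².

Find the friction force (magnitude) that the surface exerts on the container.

f ≈ 19.9 N (up the incline)

Normal force: N = m g cos θ = 24 × 9.81 × cos 15° = 227.4 N.
The friction needed for equilibrium is m g sin θ − P = 60.94 − 41 = 19.94 N, measured positive up-slope.
The static-friction ceiling is μ_s N = 0.52 × 227.4 = 118.3 N.
Since |19.94| ≤ 118.3 N, static friction is sufficient; f equals the required value, not μ_s N.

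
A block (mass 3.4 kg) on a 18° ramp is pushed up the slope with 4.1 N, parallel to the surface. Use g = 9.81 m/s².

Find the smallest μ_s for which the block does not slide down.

N = m g cos θ = 31.72 N.
Friction must make up the shortfall along the incline: f = m g sin θ − P = 10.31 − 4.1 = 6.207 N.
At the threshold f = μ_s N, so μ_s,min = 6.207/31.72 = 0.196.

μ_s,min ≈ 0.196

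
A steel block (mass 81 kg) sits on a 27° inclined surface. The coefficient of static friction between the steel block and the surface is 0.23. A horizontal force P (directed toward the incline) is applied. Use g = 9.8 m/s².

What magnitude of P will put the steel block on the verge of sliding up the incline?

At impending motion up the slope, friction acts down-slope at its limit: f = μ_s N.
Perpendicular to the incline: N = m g cos θ + P sin θ.
Along the incline: P cos θ = m g sin θ + μ_s N = m g sin θ + μ_s (m g cos θ + P sin θ).
Solving, P (cos θ − μ_s sin θ) = m g (sin θ + μ_s cos θ), so P = 81×9.8×(sin 27° + 0.23 cos 27°)/(cos 27° − 0.23 sin 27°) = 794×0.6589/0.7866 = 665 N.

P ≈ 665 N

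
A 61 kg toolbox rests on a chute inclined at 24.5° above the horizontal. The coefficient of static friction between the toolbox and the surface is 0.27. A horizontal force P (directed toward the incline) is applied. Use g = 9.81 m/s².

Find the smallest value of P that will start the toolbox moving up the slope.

P ≈ 495 N

At impending motion up the slope, friction acts down-slope at its limit: f = μ_s N.
Perpendicular to the incline: N = m g cos θ + P sin θ.
Along the incline: P cos θ = m g sin θ + μ_s N = m g sin θ + μ_s (m g cos θ + P sin θ).
Solving, P (cos θ − μ_s sin θ) = m g (sin θ + μ_s cos θ), so P = 61×9.81×(sin 24.5° + 0.27 cos 24.5°)/(cos 24.5° − 0.27 sin 24.5°) = 598×0.6604/0.798 = 495 N.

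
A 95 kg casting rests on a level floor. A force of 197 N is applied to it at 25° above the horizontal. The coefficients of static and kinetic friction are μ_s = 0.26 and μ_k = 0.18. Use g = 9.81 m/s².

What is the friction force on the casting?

The vertical component of P reduces the normal force: N = m g − P sin α = 932 − 83.26 = 848.7 N.
Horizontally, friction must balance P cos α = 178.5 N.
The static-friction limit is μ_s N = 220.7 N.
Since 178.5 N does not exceed the limit, the casting stays at rest and f = 179 N.

f ≈ 179 N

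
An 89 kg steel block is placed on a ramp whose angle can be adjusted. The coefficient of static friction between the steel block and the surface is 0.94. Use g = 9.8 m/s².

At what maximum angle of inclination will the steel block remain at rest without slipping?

θ_max ≈ 43.2°

At the slip threshold, m g sin θ = μ_s · m g cos θ, so tan θ = μ_s.
θ_max = arctan(0.94) = 43.2°.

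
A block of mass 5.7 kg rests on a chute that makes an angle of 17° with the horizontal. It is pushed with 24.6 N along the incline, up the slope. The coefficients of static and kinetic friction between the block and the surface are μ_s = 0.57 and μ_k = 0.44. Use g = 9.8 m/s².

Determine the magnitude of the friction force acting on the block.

f ≈ 8.27 N (down the incline)

Perpendicular to the surface, N = m g cos θ = 5.7·9.8·cos 17° = 53.42 N.
Parallel to the incline, ΣF = 0 gives f = m g sin θ − P = 16.33 − 24.6 = -8.268 N (up-slope positive).
Static friction can supply at most μ_s N = 30.45 N.
Since |-8.268| ≤ 30.45 N, the block remains in static equilibrium and friction takes exactly the required value.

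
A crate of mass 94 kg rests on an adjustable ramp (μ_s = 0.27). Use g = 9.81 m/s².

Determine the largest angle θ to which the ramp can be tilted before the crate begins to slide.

θ_max ≈ 15.1°

At the slip threshold, m g sin θ = μ_s · m g cos θ, so tan θ = μ_s.
θ_max = arctan(0.27) = 15.1°.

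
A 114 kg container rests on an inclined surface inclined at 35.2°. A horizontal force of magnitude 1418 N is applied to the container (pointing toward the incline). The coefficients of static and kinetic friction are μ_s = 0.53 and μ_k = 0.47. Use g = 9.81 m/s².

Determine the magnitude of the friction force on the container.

Resolve perpendicular to the incline: N = m g cos θ + P sin θ = 114×9.81×cos 35.2° + 1418×sin 35.2° = 1731 N.
Along the incline, the net driving force (taking up-slope positive) is P cos θ − m g sin θ = 1159 − 644.6 = 514.1 N, so equilibrium requires friction f = -514.1 N (down-slope).
Maximum static friction: μ_s N = 0.53 × 1731 = 917.6 N.
|f_req| = 514.1 ≤ 917.6 N → the container is in equilibrium; friction equals the required value.

f ≈ 514 N (down the incline)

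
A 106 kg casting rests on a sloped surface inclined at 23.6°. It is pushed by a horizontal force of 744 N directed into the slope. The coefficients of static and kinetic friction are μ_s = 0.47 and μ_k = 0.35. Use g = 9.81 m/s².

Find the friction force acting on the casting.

Normal direction: N = m g cos θ + P sin θ = 1251 N.
Along the incline, the net driving force (taking up-slope positive) is P cos θ − m g sin θ = 681.8 − 416.3 = 265.5 N, so equilibrium requires friction f = -265.5 N (down-slope).
Maximum static friction: μ_s N = 0.47 × 1251 = 587.9 N.
|f_req| = 265.5 ≤ 587.9 N → the casting is in equilibrium; friction equals the required value.

f ≈ 265 N (down the incline)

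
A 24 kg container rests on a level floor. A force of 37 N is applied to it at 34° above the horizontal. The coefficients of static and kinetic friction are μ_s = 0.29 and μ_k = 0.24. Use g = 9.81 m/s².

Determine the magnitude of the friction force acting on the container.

Vertical equilibrium gives N = m g − P sin α = 214.7 N.
For equilibrium, f = P cos α = 37×cos 34° = 30.67 N.
μ_s N = 0.29 × 214.7 = 62.28 N.
Since 30.67 N does not exceed the limit, the container stays at rest and f = 30.7 N.

f ≈ 30.7 N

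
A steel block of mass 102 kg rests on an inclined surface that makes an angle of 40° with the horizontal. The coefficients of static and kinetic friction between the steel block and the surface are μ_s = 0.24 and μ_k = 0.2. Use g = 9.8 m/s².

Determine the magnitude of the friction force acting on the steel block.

f ≈ 153 N (up the incline)

Normal force: N = m g cos θ = 102 × 9.8 × cos 40° = 765.7 N.
Along the slope the weight component is m g sin θ = 642.5 N; friction must supply exactly this, acting up-slope.
The static-friction ceiling is μ_s N = 0.24 × 765.7 = 183.8 N.
|642.5| exceeds 183.8 N, so the steel block slips down-slope; friction is kinetic, f = μ_k N = 0.2×765.7 = 153 N.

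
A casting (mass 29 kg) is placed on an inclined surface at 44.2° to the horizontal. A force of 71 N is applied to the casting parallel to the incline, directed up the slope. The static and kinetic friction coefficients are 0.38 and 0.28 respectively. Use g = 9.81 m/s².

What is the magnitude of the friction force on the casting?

Perpendicular to the surface, N = m g cos θ = 29·9.81·cos 44.2° = 204 N.
The friction needed for equilibrium is m g sin θ − P = 198.3 − 71 = 127.3 N, measured positive up-slope.
Maximum static friction available: μ_s N = 0.38 × 204 = 77.5 N.
Since |127.3| > 77.5 N, static friction cannot hold it; the casting slides down the incline and kinetic friction applies: f = μ_k N = 0.28 × 204 = 57.1 N.

f ≈ 57.1 N (up the incline)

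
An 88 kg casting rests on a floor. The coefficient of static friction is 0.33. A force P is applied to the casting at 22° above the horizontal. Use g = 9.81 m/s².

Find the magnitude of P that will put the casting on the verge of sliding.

N = m g − P sin α (the pull lifts the casting).
At impending slip, P cos α = μ_s N = μ_s (m g − P sin α).
Solving: P (cos α + μ_s sin α) = μ_s m g → P = 0.33×863/(cos 22° + 0.33 sin 22°) = 285/1.051 = 271 N.

P ≈ 271 N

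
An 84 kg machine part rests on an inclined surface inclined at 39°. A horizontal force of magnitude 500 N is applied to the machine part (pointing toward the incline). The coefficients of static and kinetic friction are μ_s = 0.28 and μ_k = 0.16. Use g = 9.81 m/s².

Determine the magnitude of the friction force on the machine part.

Normal direction: N = m g cos θ + P sin θ = 955.1 N.
Along the incline, the net driving force (taking up-slope positive) is P cos θ − m g sin θ = 388.6 − 518.6 = -130 N, so equilibrium requires friction f = 130 N (up-slope).
The limit of static friction is μ_s N = 267.4 N.
Since 130 N is within the 267.4 N limit, the machine part stays put and friction is exactly 130 N.

f ≈ 130 N (up the incline)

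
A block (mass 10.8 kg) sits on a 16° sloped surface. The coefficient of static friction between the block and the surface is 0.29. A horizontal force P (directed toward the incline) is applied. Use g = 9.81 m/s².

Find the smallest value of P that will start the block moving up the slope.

At impending motion up the slope, friction acts down-slope at its limit: f = μ_s N.
Perpendicular to the incline: N = m g cos θ + P sin θ.
Along the incline: P cos θ = m g sin θ + μ_s N = m g sin θ + μ_s (m g cos θ + P sin θ).
Solving, P (cos θ − μ_s sin θ) = m g (sin θ + μ_s cos θ), so P = 10.8×9.81×(sin 16° + 0.29 cos 16°)/(cos 16° − 0.29 sin 16°) = 106×0.5544/0.8813 = 66.6 N.

P ≈ 66.6 N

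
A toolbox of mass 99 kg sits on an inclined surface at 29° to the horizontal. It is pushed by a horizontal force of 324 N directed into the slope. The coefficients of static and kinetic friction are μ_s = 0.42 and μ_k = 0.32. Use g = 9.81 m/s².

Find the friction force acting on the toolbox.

f ≈ 187 N (up the incline)

Normal direction: N = m g cos θ + P sin θ = 1007 N.
Along the incline, the net driving force (taking up-slope positive) is P cos θ − m g sin θ = 283.4 − 470.8 = -187.5 N, so equilibrium requires friction f = 187.5 N (up-slope).
Maximum static friction: μ_s N = 0.42 × 1007 = 422.7 N.
|f_req| = 187.5 ≤ 422.7 N → the toolbox is in equilibrium; friction equals the required value.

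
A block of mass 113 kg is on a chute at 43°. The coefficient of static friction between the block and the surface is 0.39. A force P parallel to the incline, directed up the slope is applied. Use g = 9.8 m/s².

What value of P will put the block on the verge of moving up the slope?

P ≈ 1070 N

At impending motion up the slope, friction acts down-slope at its limit: f = μ_s N.
P is parallel to the surface, so N = m g cos θ = 810 N.
Along the incline: P = m g sin θ + μ_s N = 755 + 0.39×810 = 1070 N.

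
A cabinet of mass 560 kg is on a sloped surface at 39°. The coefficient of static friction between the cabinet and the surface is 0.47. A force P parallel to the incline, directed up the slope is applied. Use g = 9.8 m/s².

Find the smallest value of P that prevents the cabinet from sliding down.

The cabinet tends to slide down (tan θ > μ_s), so at the point of impending slip friction acts up-slope at its limit: f = μ_s N.
P is parallel to the surface, so N = m g cos θ = 4260 N.
Along the incline: P + μ_s N = m g sin θ, so P = 3450 − 0.47×4260 = 1450 N.

P_min ≈ 1450 N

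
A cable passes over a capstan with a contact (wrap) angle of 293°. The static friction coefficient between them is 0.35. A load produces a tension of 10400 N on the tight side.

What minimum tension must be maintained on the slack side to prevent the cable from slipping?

Capstan equation at impending slip: T_tight/T_slack = e^{μβ}.
β = 293° = 5.114 rad; e^{μβ} = e^{0.35×5.114} = 5.988.
T_slack = T_tight / e^{μβ} = 10400 / 5.988 = 1740 N.

T_min ≈ 1740 N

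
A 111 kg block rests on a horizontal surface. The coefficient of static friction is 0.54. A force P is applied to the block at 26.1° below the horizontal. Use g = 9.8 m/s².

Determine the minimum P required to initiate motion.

N = m g + P sin α (the push presses the block into the horizontal surface).
At impending slip, P cos α = μ_s N = μ_s (m g + P sin α).
Solving: P (cos α − μ_s sin α) = μ_s m g → P = 0.54×1090/(cos 26.1° − 0.54 sin 26.1°) = 587/0.6605 = 889 N.

P ≈ 889 N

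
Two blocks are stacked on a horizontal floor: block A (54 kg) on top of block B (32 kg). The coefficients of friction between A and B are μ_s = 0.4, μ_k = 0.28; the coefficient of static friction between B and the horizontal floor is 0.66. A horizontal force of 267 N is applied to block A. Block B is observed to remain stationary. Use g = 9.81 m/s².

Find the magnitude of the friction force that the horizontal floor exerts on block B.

f ≈ 148 N

The normal force B exerts on A is simply A's weight, N₁ = 529.7 N.
So the A–B interface can sustain at most μ_s N₁ = 211.9 N of static friction.
P = 267 N exceeds that limit, so A slips over B and the interface friction becomes kinetic: f₁ = μ_k N₁ = 0.28×529.7 = 148 N.
B experiences an equal 148 N forward from A (third law). B is in equilibrium, so the floor supplies f₂ = 148 N of static friction (limit μ_s(m_A+m_B)g = 556.8 N, not exceeded).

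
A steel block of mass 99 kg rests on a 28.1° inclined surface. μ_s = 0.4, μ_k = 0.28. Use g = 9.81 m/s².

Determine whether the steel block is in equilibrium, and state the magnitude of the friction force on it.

N = m g cos θ = 857 N.
Down-slope weight component: m g sin θ = 457 N.
μ_s N = 343 N.
457 > 343 N, so it slides; kinetic friction f = μ_k N = 0.28×857 = 240 N.

f ≈ 240 N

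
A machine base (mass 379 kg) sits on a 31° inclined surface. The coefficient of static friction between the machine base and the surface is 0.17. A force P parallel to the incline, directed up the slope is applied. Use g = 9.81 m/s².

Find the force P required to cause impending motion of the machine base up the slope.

At impending motion up the slope, friction acts down-slope at its limit: f = μ_s N.
P is parallel to the surface, so N = m g cos θ = 3190 N.
Along the incline: P = m g sin θ + μ_s N = 1910 + 0.17×3190 = 2460 N.

P ≈ 2460 N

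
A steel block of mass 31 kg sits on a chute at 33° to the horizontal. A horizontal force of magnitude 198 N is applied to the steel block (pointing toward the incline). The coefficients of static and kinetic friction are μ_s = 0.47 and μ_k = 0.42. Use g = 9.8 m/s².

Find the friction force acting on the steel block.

Resolve perpendicular to the incline: N = m g cos θ + P sin θ = 31×9.8×cos 33° + 198×sin 33° = 362.6 N.
Parallel to the incline: P cos θ − m g sin θ = 166.1 − 165.5 = 0.5954 N; the friction needed to balance this is 0.5954 N acting down the slope.
Maximum static friction: μ_s N = 0.47 × 362.6 = 170.4 N.
|f_req| = 0.5954 ≤ 170.4 N → the steel block is in equilibrium; friction equals the required value.

f ≈ 0.595 N (down the incline)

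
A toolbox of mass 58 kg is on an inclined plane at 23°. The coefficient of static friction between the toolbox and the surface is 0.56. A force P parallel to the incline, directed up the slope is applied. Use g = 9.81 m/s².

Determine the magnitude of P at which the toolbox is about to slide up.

At impending motion up the slope, friction acts down-slope at its limit: f = μ_s N.
P is parallel to the surface, so N = m g cos θ = 524 N.
Along the incline: P = m g sin θ + μ_s N = 222 + 0.56×524 = 516 N.

P ≈ 516 N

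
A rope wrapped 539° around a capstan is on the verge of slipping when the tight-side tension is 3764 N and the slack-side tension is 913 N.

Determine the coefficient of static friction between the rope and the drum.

μ ≈ 0.151

T₂/T₁ = e^{μβ} → μ = ln(T₂/T₁)/β.
β = 539° = 9.407 rad.
μ = ln(3764/913)/9.407 = ln(4.123)/9.407 = 0.151.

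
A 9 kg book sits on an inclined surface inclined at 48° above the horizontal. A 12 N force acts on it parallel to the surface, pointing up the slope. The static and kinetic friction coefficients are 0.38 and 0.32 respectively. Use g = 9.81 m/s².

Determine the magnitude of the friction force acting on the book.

f ≈ 18.9 N (up the incline)

Normal force: N = m g cos θ = 9 × 9.81 × cos 48° = 59.08 N.
The friction needed for equilibrium is m g sin θ − P = 65.61 − 12 = 53.61 N, measured positive up-slope.
Static friction can supply at most μ_s N = 22.45 N.
Since |53.61| > 22.45 N, static friction cannot hold it; the book slides down the incline and kinetic friction applies: f = μ_k N = 0.32 × 59.08 = 18.9 N.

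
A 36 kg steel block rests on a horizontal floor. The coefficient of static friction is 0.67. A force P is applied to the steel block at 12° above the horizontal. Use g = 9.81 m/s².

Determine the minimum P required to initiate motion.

P ≈ 212 N

N = m g − P sin α (the pull lifts the steel block).
At impending slip, P cos α = μ_s N = μ_s (m g − P sin α).
Solving: P (cos α + μ_s sin α) = μ_s m g → P = 0.67×353/(cos 12° + 0.67 sin 12°) = 237/1.117 = 212 N.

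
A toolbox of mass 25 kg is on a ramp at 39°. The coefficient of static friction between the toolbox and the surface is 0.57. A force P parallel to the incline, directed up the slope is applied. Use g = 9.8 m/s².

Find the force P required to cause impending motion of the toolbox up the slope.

P ≈ 263 N

At impending motion up the slope, friction acts down-slope at its limit: f = μ_s N.
P is parallel to the surface, so N = m g cos θ = 190 N.
Along the incline: P = m g sin θ + μ_s N = 154 + 0.57×190 = 263 N.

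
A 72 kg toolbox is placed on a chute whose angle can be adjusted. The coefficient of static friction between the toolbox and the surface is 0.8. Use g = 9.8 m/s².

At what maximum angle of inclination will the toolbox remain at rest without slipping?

At the slip threshold, m g sin θ = μ_s · m g cos θ, so tan θ = μ_s.
θ_max = arctan(0.8) = 38.7°.

θ_max ≈ 38.7°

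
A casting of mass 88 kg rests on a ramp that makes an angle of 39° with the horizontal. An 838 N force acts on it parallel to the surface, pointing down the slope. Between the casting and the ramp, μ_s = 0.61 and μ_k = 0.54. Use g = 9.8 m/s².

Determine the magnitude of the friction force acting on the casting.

f ≈ 362 N (up the incline)

Perpendicular to the surface, N = m g cos θ = 88·9.8·cos 39° = 670.2 N.
For equilibrium along the incline the friction force must supply f = m g sin θ + P = 542.7 + 838 = 1381 N (positive meaning up-slope).
Maximum static friction available: μ_s N = 0.61 × 670.2 = 408.8 N.
Since |1381| > 408.8 N, static friction cannot hold it; the casting slides down the incline and kinetic friction applies: f = μ_k N = 0.54 × 670.2 = 362 N.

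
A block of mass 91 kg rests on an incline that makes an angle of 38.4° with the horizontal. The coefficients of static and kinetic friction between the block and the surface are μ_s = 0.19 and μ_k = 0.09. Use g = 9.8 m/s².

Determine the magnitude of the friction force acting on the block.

The normal reaction is N = m g cos θ = 698.9 N.
For equilibrium along the incline, friction must balance the weight component: f = m g sin θ = 553.9 N up the slope.
Static friction can supply at most μ_s N = 132.8 N.
|553.9| exceeds 132.8 N, so the block slips down-slope; friction is kinetic, f = μ_k N = 0.09×698.9 = 62.9 N.

f ≈ 62.9 N (up the incline)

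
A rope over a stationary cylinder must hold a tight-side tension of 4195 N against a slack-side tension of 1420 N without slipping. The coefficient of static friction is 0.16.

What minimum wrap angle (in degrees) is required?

T₂/T₁ = e^{μβ} → β = ln(T₂/T₁)/μ.
β = ln(4195/1420)/0.16 = 1.083/0.16 = 6.77 rad.
In degrees: β = 6.77 × 180/π = 388°.

β_min ≈ 388°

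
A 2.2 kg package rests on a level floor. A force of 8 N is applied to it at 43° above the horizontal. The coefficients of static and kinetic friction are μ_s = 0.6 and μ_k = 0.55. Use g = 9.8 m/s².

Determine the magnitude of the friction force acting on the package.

Vertical equilibrium gives N = m g − P sin α = 16.1 N.
The horizontal driving force is P cos α = 5.851 N, so equilibrium needs friction f = 5.851 N.
μ_s N = 0.6 × 16.1 = 9.662 N.
5.851 ≤ 9.662 N → static; friction equals the required 5.85 N.

f ≈ 5.85 N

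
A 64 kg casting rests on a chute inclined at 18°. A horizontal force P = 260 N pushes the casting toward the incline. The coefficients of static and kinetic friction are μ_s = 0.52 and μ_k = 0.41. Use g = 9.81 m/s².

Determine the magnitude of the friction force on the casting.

The horizontal push has a component P sin θ into the surface, so N = m g cos θ + P sin θ = 597.1 + 80.34 = 677.5 N.
Along the incline, the net driving force (taking up-slope positive) is P cos θ − m g sin θ = 247.3 − 194 = 53.26 N, so equilibrium requires friction f = -53.26 N (down-slope).
Maximum static friction: μ_s N = 0.52 × 677.5 = 352.3 N.
|f_req| = 53.26 ≤ 352.3 N → the casting is in equilibrium; friction equals the required value.

f ≈ 53.3 N (down the incline)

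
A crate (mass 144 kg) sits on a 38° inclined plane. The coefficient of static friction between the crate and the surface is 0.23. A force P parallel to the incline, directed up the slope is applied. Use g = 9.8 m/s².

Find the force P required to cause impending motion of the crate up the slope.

P ≈ 1120 N

At impending motion up the slope, friction acts down-slope at its limit: f = μ_s N.
P is parallel to the surface, so N = m g cos θ = 1110 N.
Along the incline: P = m g sin θ + μ_s N = 869 + 0.23×1110 = 1120 N.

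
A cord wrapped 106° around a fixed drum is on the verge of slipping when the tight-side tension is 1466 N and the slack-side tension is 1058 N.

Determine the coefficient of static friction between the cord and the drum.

T₂/T₁ = e^{μβ} → μ = ln(T₂/T₁)/β.
β = 106° = 1.85 rad.
μ = ln(1466/1058)/1.85 = ln(1.386)/1.85 = 0.176.

μ ≈ 0.176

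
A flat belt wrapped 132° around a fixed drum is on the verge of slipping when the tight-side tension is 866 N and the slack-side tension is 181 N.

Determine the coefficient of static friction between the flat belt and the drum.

μ ≈ 0.679

T₂/T₁ = e^{μβ} → μ = ln(T₂/T₁)/β.
β = 132° = 2.304 rad.
μ = ln(866/181)/2.304 = ln(4.785)/2.304 = 0.679.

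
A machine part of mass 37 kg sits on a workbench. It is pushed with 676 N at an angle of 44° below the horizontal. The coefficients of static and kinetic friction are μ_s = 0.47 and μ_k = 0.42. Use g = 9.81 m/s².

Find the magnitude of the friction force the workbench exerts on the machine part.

The vertical component of P adds to the normal force: N = m g + P sin α = 363 + 469.6 = 832.6 N.
The horizontal driving force is P cos α = 486.3 N, so equilibrium needs friction f = 486.3 N.
μ_s N = 0.47 × 832.6 = 391.3 N.
The required friction exceeds μ_s N, so the machine part moves and f = μ_k N = 350 N.

f ≈ 350 N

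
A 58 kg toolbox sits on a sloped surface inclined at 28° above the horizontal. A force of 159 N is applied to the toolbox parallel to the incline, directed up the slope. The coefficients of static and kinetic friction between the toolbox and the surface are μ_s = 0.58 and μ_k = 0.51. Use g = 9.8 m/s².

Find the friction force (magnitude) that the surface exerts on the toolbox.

Normal force: N = m g cos θ = 58 × 9.8 × cos 28° = 501.9 N.
For equilibrium along the incline the friction force must supply f = m g sin θ − P = 266.8 − 159 = 107.8 N (positive meaning up-slope).
Maximum static friction available: μ_s N = 0.58 × 501.9 = 291.1 N.
Since |107.8| ≤ 291.1 N, static friction is sufficient; f equals the required value, not μ_s N.

f ≈ 108 N (up the incline)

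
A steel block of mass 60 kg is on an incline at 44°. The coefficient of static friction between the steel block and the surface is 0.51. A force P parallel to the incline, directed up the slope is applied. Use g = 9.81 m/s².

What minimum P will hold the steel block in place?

P_min ≈ 193 N

The steel block tends to slide down (tan θ > μ_s), so at the point of impending slip friction acts up-slope at its limit: f = μ_s N.
P is parallel to the surface, so N = m g cos θ = 423 N.
Along the incline: P + μ_s N = m g sin θ, so P = 409 − 0.51×423 = 193 N.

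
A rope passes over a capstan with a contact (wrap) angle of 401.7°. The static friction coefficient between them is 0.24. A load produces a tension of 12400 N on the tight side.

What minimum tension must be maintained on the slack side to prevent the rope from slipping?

Capstan equation at impending slip: T_tight/T_slack = e^{μβ}.
β = 401.7° = 7.011 rad; e^{μβ} = e^{0.24×7.011} = 5.38.
T_slack = T_tight / e^{μβ} = 12400 / 5.38 = 2300 N.

T_min ≈ 2300 N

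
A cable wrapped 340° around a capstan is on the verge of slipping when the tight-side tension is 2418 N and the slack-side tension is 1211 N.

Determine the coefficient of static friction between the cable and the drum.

μ ≈ 0.117

T₂/T₁ = e^{μβ} → μ = ln(T₂/T₁)/β.
β = 340° = 5.934 rad.
μ = ln(2418/1211)/5.934 = ln(1.997)/5.934 = 0.117.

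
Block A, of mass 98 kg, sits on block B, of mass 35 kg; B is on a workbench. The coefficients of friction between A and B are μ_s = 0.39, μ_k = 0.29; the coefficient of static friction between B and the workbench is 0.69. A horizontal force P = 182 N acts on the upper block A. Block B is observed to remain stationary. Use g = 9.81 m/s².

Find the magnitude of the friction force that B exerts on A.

f ≈ 182 N

Between the blocks, N₁ = m_A g = 961.4 N.
So the A–B interface can sustain at most μ_s N₁ = 374.9 N of static friction.
Since P = 182 N ≤ 374.9 N, A does not slip on B; friction on A equals P = 182 N.
By Newton's third law B feels 182 N forward from A. With B stationary, the floor's static friction on B balances it: f₂ = 182 N (well within μ_s(m_A+m_B)g = 900.3 N).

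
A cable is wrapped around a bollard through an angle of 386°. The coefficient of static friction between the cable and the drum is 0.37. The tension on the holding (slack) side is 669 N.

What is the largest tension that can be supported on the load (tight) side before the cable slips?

At impending slip the capstan equation gives T₂/T₁ = e^{μβ} with β in radians.
β = 386° × π/180 = 6.737 rad.
e^{μβ} = e^{0.37×6.737} = 12.09.
T₂ = T₁ · e^{μβ} = 669 × 12.09 = 8090 N.

T_max ≈ 8090 N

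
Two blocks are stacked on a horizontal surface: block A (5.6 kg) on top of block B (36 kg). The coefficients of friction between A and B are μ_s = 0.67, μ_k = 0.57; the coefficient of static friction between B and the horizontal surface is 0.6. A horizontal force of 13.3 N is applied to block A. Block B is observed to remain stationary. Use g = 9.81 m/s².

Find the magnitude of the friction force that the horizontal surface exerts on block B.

f ≈ 13.3 N

Between the blocks, N₁ = m_A g = 54.94 N.
So the A–B interface can sustain at most μ_s N₁ = 36.81 N of static friction.
Since P = 13.3 N ≤ 36.81 N, A does not slip on B; friction on A equals P = 13.3 N.
By Newton's third law B feels 13.3 N forward from A. With B stationary, the floor's static friction on B balances it: f₂ = 13.3 N (well within μ_s(m_A+m_B)g = 244.9 N).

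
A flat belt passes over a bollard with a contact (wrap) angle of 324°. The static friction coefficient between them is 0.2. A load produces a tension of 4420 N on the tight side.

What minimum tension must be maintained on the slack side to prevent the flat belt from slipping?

T_min ≈ 1430 N

Capstan equation at impending slip: T_tight/T_slack = e^{μβ}.
β = 324° = 5.655 rad; e^{μβ} = e^{0.2×5.655} = 3.099.
T_slack = T_tight / e^{μβ} = 4420 / 3.099 = 1430 N.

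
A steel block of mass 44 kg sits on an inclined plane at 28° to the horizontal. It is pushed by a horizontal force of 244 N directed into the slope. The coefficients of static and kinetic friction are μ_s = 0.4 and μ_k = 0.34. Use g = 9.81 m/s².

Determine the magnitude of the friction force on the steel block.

f ≈ 12.8 N (down the incline)

The horizontal push has a component P sin θ into the surface, so N = m g cos θ + P sin θ = 381.1 + 114.6 = 495.7 N.
Along the incline, the net driving force (taking up-slope positive) is P cos θ − m g sin θ = 215.4 − 202.6 = 12.8 N, so equilibrium requires friction f = -12.8 N (down-slope).
Maximum static friction: μ_s N = 0.4 × 495.7 = 198.3 N.
Since 12.8 N is within the 198.3 N limit, the steel block stays put and friction is exactly 12.8 N.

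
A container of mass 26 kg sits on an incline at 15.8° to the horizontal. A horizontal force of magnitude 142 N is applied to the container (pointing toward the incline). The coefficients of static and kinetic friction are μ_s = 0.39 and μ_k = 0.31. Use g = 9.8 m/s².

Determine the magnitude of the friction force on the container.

f ≈ 67.3 N (down the incline)

Normal direction: N = m g cos θ + P sin θ = 283.8 N.
Parallel to the incline: P cos θ − m g sin θ = 136.6 − 69.38 = 67.26 N; the friction needed to balance this is 67.26 N acting down the slope.
The limit of static friction is μ_s N = 110.7 N.
Since 67.26 N is within the 110.7 N limit, the container stays put and friction is exactly 67.3 N.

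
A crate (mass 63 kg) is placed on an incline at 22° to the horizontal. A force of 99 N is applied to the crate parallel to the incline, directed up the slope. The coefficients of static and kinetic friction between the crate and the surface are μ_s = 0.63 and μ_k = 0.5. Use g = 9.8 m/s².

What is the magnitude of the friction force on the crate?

f ≈ 132 N (up the incline)

The normal reaction is N = m g cos θ = 572.4 N.
The friction needed for equilibrium is m g sin θ − P = 231.3 − 99 = 132.3 N, measured positive up-slope.
Static friction can supply at most μ_s N = 360.6 N.
Since |132.3| ≤ 360.6 N, the crate remains in static equilibrium and friction takes exactly the required value.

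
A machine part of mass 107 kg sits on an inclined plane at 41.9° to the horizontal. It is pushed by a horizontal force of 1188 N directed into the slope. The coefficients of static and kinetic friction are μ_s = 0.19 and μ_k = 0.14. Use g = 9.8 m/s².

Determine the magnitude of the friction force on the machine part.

f ≈ 184 N (down the incline)

Normal direction: N = m g cos θ + P sin θ = 1574 N.
Along the incline, the net driving force (taking up-slope positive) is P cos θ − m g sin θ = 884.2 − 700.3 = 184 N, so equilibrium requires friction f = -184 N (down-slope).
The limit of static friction is μ_s N = 299 N.
|f_req| = 184 ≤ 299 N → the machine part is in equilibrium; friction equals the required value.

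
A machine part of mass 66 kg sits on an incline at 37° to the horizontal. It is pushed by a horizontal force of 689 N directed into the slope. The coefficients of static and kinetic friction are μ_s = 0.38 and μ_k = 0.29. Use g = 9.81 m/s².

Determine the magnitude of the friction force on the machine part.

The horizontal push has a component P sin θ into the surface, so N = m g cos θ + P sin θ = 517.1 + 414.7 = 931.7 N.
Parallel to the incline: P cos θ − m g sin θ = 550.3 − 389.7 = 160.6 N; the friction needed to balance this is 160.6 N acting down the slope.
The limit of static friction is μ_s N = 354.1 N.
|f_req| = 160.6 ≤ 354.1 N → the machine part is in equilibrium; friction equals the required value.

f ≈ 161 N (down the incline)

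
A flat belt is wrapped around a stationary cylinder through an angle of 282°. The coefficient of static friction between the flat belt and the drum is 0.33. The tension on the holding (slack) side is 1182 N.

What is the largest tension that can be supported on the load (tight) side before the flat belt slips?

T_max ≈ 6000 N

At impending slip the capstan equation gives T₂/T₁ = e^{μβ} with β in radians.
β = 282° × π/180 = 4.922 rad.
e^{μβ} = e^{0.33×4.922} = 5.074.
T₂ = T₁ · e^{μβ} = 1182 × 5.074 = 6000 N.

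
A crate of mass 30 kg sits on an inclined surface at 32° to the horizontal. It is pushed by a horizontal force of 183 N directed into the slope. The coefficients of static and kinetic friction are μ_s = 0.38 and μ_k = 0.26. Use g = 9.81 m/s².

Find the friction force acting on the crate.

f ≈ 0.762 N (up the incline)

Normal direction: N = m g cos θ + P sin θ = 346.6 N.
Along the incline, the net driving force (taking up-slope positive) is P cos θ − m g sin θ = 155.2 − 156 = -0.7624 N, so equilibrium requires friction f = 0.7624 N (up-slope).
Maximum static friction: μ_s N = 0.38 × 346.6 = 131.7 N.
Since 0.7624 N is within the 131.7 N limit, the crate stays put and friction is exactly 0.762 N.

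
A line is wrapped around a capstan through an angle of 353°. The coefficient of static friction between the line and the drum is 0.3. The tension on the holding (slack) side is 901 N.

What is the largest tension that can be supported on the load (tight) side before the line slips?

T_max ≈ 5720 N

At impending slip the capstan equation gives T₂/T₁ = e^{μβ} with β in radians.
β = 353° × π/180 = 6.161 rad.
e^{μβ} = e^{0.3×6.161} = 6.349.
T₂ = T₁ · e^{μβ} = 901 × 6.349 = 5720 N.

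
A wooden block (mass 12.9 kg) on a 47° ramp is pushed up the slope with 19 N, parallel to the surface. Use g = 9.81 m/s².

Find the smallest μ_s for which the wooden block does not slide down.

μ_s,min ≈ 0.852

N = m g cos θ = 86.31 N.
Friction must make up the shortfall along the incline: f = m g sin θ − P = 92.55 − 19 = 73.55 N.
At the threshold f = μ_s N, so μ_s,min = 73.55/86.31 = 0.852.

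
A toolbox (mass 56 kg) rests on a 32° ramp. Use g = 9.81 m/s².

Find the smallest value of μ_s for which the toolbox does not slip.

At the slip threshold m g sin θ = μ_s m g cos θ, so μ_s,min = tan θ.
μ_s,min = tan 32° = 0.625.

μ_s,min ≈ 0.625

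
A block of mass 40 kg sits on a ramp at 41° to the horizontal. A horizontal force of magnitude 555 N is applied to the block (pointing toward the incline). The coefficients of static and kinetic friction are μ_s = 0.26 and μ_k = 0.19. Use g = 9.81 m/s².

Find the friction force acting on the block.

Resolve perpendicular to the incline: N = m g cos θ + P sin θ = 40×9.81×cos 41° + 555×sin 41° = 660.3 N.
Parallel to the incline: P cos θ − m g sin θ = 418.9 − 257.4 = 161.4 N; the friction needed to balance this is 161.4 N acting down the slope.
The limit of static friction is μ_s N = 171.7 N.
|f_req| = 161.4 ≤ 171.7 N → the block is in equilibrium; friction equals the required value.

f ≈ 161 N (down the incline)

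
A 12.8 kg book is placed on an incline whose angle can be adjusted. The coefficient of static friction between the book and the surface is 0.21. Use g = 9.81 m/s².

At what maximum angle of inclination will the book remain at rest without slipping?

At the slip threshold, m g sin θ = μ_s · m g cos θ, so tan θ = μ_s.
θ_max = arctan(0.21) = 11.9°.

θ_max ≈ 11.9°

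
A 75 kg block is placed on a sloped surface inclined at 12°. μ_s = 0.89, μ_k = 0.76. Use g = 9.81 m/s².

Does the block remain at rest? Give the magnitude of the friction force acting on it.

N = m g cos θ = 720 N.
Down-slope weight component: m g sin θ = 153 N.
μ_s N = 641 N.
153 ≤ 641 N, so it stays put; friction = 153 N.

f ≈ 153 N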